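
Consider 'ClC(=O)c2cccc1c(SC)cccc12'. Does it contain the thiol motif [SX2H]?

The pattern [SX2H] describes an aliphatic sulfur with two connections, one being H — a thiol.
The closest candidate here is a methylthio ether (-SCH3), but the sulfur has H0 (bonded to two carbons), not H1. No other fragment satisfies the full query, so there is no match.

No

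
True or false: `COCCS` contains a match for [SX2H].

True

The pattern [SX2H] describes an aliphatic sulfur with two connections, one being H — a thiol.
The molecule carries a thiol (-SH), whose atoms satisfy every constraint of the query, so the pattern matches.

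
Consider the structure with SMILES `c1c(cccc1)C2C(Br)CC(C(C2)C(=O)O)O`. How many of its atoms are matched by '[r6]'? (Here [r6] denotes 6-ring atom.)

12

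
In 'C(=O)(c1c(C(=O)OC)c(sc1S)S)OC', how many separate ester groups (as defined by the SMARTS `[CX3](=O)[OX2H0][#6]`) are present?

[CX3](=O)[OX2H0][#6] is the SMARTS for an ester: a carbonyl carbon bonded to an oxygen that is itself bonded to carbon (no H on that O).
The molecule carries 2 separate instances of a methyl-ester group (-C(=O)OCH3) meeting every constraint; each maps to a distinct set of atoms, giving 2 matches.

2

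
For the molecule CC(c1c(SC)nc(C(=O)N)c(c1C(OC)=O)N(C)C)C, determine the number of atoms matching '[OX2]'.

1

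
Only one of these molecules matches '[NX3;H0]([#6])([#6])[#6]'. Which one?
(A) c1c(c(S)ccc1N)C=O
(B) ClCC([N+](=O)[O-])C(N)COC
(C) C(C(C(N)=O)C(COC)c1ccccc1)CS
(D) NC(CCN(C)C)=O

D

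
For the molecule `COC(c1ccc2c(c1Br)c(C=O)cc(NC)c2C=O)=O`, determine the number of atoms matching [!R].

11

The query [!R] means: !R matches any atom not in a ring.
Check the 21 heavy atoms by environment: 10× c (aromatic, in 6-ring) → no; 1× N (acyclic) → match; 5× C (acyclic) → match; 4× O (acyclic) → match; 1× Br (acyclic) → match.
Summing the matching environments: 1 + 5 + 4 + 1 = 11 matching atoms.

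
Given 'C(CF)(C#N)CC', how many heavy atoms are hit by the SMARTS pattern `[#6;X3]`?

The query [#6;X3] means: any carbon (aromatic or not) with three total connections.
Check the 7 heavy atoms by environment: 4× C (X4) → no; 1× C (X2) → no; 1× N (X1) → no; 1× F (X1) → no.
No environment satisfies the query, so 0 matching atoms.

0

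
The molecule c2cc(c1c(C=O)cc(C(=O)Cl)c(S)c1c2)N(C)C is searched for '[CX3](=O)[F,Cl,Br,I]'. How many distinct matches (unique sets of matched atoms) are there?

1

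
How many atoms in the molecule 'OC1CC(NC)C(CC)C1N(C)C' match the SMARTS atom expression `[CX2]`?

0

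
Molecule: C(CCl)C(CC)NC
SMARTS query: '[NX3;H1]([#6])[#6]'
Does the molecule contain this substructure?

The pattern [NX3;H1]([#6])[#6] describes a trivalent nitrogen with one H, bonded to two carbons — a secondary amine.
The molecule carries an N-methylamino group (-NHCH3), whose atoms satisfy every constraint of the query, so the pattern matches.

Yes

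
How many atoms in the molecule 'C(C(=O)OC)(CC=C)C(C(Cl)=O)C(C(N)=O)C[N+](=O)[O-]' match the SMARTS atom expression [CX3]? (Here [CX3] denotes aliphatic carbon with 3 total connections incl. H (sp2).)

The query [CX3] means: C with X3: aliphatic carbon with exactly 3 total connections.
Check the 20 heavy atoms by environment: 6× C (X4) → no; 5× C (X3) → match; 4× O (X1) → no; 1× O (X2) → no; 1× Cl (X1) → no; 1× N (charge +1, X3) → no; 1× O (charge -1, X1) → no; 1× N (X3) → no.
That gives 5 matching atoms.

5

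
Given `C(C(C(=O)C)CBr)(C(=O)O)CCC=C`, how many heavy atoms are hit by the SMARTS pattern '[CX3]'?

Check the 14 heavy atoms by environment: 6× C (X4) → no; 4× C (X3) → match; 2× O (X1) → no; 1× O (X2) → no; 1× Br (X1) → no.
That gives 4 matching atoms.

4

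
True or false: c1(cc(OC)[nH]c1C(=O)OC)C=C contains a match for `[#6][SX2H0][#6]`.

False

The pattern [#6][SX2H0][#6] describes an aliphatic sulfur bridging two carbons with no H on the sulfur — a thioether.
The closest candidate here is a methoxy ether (-OCH3), but the bridging atom is O, not S. No other fragment satisfies the full query, so there is no match.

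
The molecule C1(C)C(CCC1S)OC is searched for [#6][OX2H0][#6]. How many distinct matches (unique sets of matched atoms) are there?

[#6][OX2H0][#6] is the SMARTS for an ether: an aliphatic oxygen bridging two carbons with no H on the oxygen.
Exactly one fragment in the molecule meets all constraints, giving 1 match.

1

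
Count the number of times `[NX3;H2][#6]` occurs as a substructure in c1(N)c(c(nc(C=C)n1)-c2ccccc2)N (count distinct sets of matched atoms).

2

[NX3;H2][#6] is the SMARTS for a primary amine: a trivalent nitrogen with two H attached to carbon.
The molecule carries 2 separate instances of a primary amino group (-NH2) meeting every constraint; each maps to a distinct set of atoms, giving 2 matches.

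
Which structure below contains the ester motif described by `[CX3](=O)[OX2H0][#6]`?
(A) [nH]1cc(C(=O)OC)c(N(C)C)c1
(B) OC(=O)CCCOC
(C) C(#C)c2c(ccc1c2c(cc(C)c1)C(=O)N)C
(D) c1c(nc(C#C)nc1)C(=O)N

A

[CX3](=O)[OX2H0][#6] describes a carbonyl carbon bonded to an oxygen that is itself bonded to carbon (no H on that O) (an ester).
(A) contains a methyl-ester group (-C(=O)OCH3), which satisfies every atom and bond constraint.
(B) has a carboxylic acid group (-C(=O)OH) but the singly-bonded O carries H (OX2H1, not H0).
(C) has a primary amide (-C(=O)NH2) but the carbonyl is bonded to N, not to an O-C linkage.
(D) has a primary amide (-C(=O)NH2) but the carbonyl is bonded to N, not to an O-C linkage.
So the answer is (A).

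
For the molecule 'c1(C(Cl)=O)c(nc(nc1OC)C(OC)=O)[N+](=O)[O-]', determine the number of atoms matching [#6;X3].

6

The query [#6;X3] means: any carbon (aromatic or not) with three total connections.
Check the 18 heavy atoms by environment: 2× n (aromatic, X2) → no; 4× c (aromatic, X3) → match; 2× C (X3) → match; 3× O (X1) → no; 2× O (X2) → no; 2× C (X4) → no; 1× Cl (X1) → no; 1× N (charge +1, X3) → no; 1× O (charge -1, X1) → no.
Summing the matching environments: 4 + 2 = 6 matching atoms.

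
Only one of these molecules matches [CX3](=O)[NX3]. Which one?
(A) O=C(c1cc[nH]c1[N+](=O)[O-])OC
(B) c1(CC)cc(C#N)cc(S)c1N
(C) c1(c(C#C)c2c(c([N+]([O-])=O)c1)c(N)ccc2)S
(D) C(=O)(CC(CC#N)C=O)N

D

[CX3](=O)[NX3] describes a carbonyl carbon bonded to a trivalent nitrogen (an amide).
(A) has a methyl-ester group (-C(=O)OCH3) but the carbonyl is bonded to O, not to an NX3 nitrogen.
(B) has a nitrile (-C#N) but the nitrile N is NX1 (triple-bonded), not NX3.
(C) has a primary amino group (-NH2) but the -NH2 is not attached to a carbonyl carbon.
(D) contains a primary amide (-C(=O)NH2), which satisfies every atom and bond constraint.
So the answer is (D).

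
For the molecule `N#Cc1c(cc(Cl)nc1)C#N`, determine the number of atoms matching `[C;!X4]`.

2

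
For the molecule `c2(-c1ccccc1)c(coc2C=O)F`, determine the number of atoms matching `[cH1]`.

The query [cH1] means: aromatic carbon bearing exactly one hydrogen.
Check the 14 heavy atoms by environment: 1× o (aromatic, H0) → no; 4× c (aromatic, H0) → no; 6× c (aromatic, H1) → match; 1× C (H1) → no; 1× O (H0) → no; 1× F (H0) → no.
That gives 6 matching atoms.

6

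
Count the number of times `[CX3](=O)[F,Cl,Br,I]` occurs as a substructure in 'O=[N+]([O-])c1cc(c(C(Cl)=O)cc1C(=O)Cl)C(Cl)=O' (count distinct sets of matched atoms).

3

[CX3](=O)[F,Cl,Br,I] is the SMARTS for an acyl halide: a carbonyl carbon bonded to a halogen.
The molecule carries 3 separate instances of an acyl chloride (-C(=O)Cl) meeting every constraint; each maps to a distinct set of atoms, giving 3 matches.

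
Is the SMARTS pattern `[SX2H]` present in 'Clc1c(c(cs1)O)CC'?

The pattern [SX2H] describes an aliphatic sulfur with two connections, one being H — a thiol.
The closest candidate here is a hydroxyl group (-OH), but it is an -OH, not an -SH. No other fragment satisfies the full query, so there is no match.

No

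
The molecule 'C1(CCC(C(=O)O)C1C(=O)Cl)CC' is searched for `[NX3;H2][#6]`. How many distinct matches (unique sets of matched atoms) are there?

[NX3;H2][#6] is the SMARTS for a primary amine: a trivalent nitrogen with two H attached to carbon.
No fragment in the molecule satisfies every constraint, giving 0 matches.

0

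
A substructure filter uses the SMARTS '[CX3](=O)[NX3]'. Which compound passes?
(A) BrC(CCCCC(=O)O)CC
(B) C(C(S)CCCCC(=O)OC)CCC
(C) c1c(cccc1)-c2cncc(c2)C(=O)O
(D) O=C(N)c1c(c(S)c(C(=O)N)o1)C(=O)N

[CX3](=O)[NX3] describes a carbonyl carbon bonded to a trivalent nitrogen (an amide).
(A) has a carboxylic acid group (-C(=O)OH) but the carbonyl is bonded to O, not to an NX3 nitrogen.
(B) has a methyl-ester group (-C(=O)OCH3) but the carbonyl is bonded to O, not to an NX3 nitrogen.
(C) has a carboxylic acid group (-C(=O)OH) but the carbonyl is bonded to O, not to an NX3 nitrogen.
(D) contains a primary amide (-C(=O)NH2), which satisfies every atom and bond constraint.
So the answer is (D).

D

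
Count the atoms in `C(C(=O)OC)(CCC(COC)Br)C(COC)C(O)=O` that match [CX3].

The query [CX3] means: C with X3: aliphatic carbon with exactly 3 total connections.
Check the 19 heavy atoms by environment: 10× C (X4) → no; 2× C (X3) → match; 2× O (X1) → no; 4× O (X2) → no; 1× Br (X1) → no.
That gives 2 matching atoms.

2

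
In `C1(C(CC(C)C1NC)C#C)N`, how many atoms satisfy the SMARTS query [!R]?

Check the 11 heavy atoms by environment: 5× C (in 5-ring) → no; 2× N (acyclic) → match; 4× C (acyclic) → match.
Summing the matching environments: 2 + 4 = 6 matching atoms.

6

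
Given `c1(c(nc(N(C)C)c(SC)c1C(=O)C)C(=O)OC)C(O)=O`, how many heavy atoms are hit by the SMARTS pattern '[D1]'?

9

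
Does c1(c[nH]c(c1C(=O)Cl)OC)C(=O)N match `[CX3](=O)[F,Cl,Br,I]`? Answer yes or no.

Yes

The pattern [CX3](=O)[F,Cl,Br,I] describes a carbonyl carbon bonded to a halogen — an acyl halide.
The molecule carries an acyl chloride (-C(=O)Cl), whose atoms satisfy every constraint of the query, so the pattern matches.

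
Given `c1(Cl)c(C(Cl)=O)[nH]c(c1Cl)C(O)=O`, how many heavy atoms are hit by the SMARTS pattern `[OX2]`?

1

The query [OX2] means: aliphatic oxygen with two total connections — ether, hydroxyl, or ester single-bond O.
Check the 13 heavy atoms by environment: 1× n (aromatic, X3) → no; 4× c (aromatic, X3) → no; 2× C (X3) → no; 2× O (X1) → no; 3× Cl (X1) → no; 1× O (X2) → match.
That gives 1 matching atom.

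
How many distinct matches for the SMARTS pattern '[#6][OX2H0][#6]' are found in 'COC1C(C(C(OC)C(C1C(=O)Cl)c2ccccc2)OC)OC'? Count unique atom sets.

[#6][OX2H0][#6] is the SMARTS for an ether: an aliphatic oxygen bridging two carbons with no H on the oxygen.
The molecule carries 4 separate instances of a methoxy ether (-OCH3) meeting every constraint; each maps to a distinct set of atoms, giving 4 matches.

4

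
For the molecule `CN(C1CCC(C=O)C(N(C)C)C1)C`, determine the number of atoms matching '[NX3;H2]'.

0

The query [NX3;H2] means: aliphatic N with 3 total connections, two of them H — an -NH2 nitrogen (amine or amide).
Check the 14 heavy atoms by environment: 3× C (H1, X4) → no; 3× C (H2, X4) → no; 2× N (H0, X3) → no; 4× C (H3, X4) → no; 1× C (H1, X3) → no; 1× O (H0, X1) → no.
No environment satisfies the query, so 0 matching atoms.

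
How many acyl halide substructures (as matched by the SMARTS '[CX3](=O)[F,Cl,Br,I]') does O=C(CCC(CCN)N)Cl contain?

[CX3](=O)[F,Cl,Br,I] is the SMARTS for an acyl halide: a carbonyl carbon bonded to a halogen.
Exactly one fragment in the molecule meets all constraints, giving 1 match.

1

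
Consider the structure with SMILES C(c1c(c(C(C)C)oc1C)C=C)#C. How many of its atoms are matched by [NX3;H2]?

0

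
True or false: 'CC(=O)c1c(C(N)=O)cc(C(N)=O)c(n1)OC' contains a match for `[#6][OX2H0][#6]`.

True

The pattern [#6][OX2H0][#6] describes an aliphatic oxygen bridging two carbons with no H on the oxygen — an ether.
The molecule carries a methoxy ether (-OCH3), whose atoms satisfy every constraint of the query, so the pattern matches.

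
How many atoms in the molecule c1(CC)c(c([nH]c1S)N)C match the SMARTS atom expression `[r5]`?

Check the 10 heavy atoms by environment: 1× n (aromatic, in 5-ring) → match; 4× c (aromatic, in 5-ring) → match; 1× S (acyclic) → no; 3× C (acyclic) → no; 1× N (acyclic) → no.
Summing the matching environments: 1 + 4 = 5 matching atoms.

5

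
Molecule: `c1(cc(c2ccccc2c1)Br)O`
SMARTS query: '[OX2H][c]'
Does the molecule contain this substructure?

Yes

The pattern [OX2H][c] describes a hydroxyl oxygen attached to an aromatic carbon — a phenol.
The molecule carries a hydroxyl group (-OH), whose atoms satisfy every constraint of the query, so the pattern matches.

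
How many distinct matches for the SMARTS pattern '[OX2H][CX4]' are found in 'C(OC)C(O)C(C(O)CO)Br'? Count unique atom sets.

[OX2H][CX4] is the SMARTS for an aliphatic alcohol: a hydroxyl oxygen bound to an sp3 (X4) carbon.
The molecule carries 3 separate instances of a hydroxyl group (-OH) meeting every constraint; each maps to a distinct set of atoms, giving 3 matches.

3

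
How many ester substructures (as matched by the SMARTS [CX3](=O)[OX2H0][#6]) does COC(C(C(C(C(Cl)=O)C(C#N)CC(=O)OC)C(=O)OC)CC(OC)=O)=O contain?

4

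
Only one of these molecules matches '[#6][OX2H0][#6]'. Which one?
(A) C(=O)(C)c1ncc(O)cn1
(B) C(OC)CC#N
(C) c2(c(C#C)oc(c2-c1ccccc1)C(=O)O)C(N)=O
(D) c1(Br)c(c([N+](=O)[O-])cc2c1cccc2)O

B

[#6][OX2H0][#6] describes an aliphatic oxygen bridging two carbons with no H on the oxygen (an ether).
(A) has a hydroxyl group (-OH) but the oxygen has H1, not H0 bridging two carbons.
(B) contains a methoxy ether (-OCH3), which satisfies every atom and bond constraint.
(C) has a carboxylic acid group (-C(=O)OH) but the -OH oxygen has H1; the =O is OX1, not OX2.
(D) has a hydroxyl group (-OH) but the oxygen has H1, not H0 bridging two carbons.
So the answer is (B).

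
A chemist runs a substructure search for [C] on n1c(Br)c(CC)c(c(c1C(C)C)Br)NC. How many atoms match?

6

The query [C] means: uppercase C matches aliphatic (non-aromatic) carbon only.
Check the 15 heavy atoms by environment: 1× n (aromatic) → no; 5× c (aromatic) → no; 2× Br → no; 6× C → match; 1× N → no.
That gives 6 matching atoms.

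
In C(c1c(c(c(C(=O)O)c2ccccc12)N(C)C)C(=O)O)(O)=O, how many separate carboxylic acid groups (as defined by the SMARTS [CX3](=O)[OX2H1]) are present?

[CX3](=O)[OX2H1] is the SMARTS for a carboxylic acid: an sp2 carbon double-bonded to O and single-bonded to an -OH oxygen.
The molecule carries 3 separate instances of a carboxylic acid group (-C(=O)OH) meeting every constraint; each maps to a distinct set of atoms, giving 3 matches.

3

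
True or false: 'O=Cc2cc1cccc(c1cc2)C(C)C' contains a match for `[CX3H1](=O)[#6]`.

True

The pattern [CX3H1](=O)[#6] describes an sp2 carbon with one H, double-bonded to O and single-bonded to carbon — an aldehyde.
The molecule carries an aldehyde (-CHO), whose atoms satisfy every constraint of the query, so the pattern matches.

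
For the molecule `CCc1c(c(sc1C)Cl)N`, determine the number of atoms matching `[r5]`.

5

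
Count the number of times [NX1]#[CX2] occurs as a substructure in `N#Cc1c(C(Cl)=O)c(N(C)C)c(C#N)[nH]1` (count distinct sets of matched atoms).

[NX1]#[CX2] is the SMARTS for a nitrile: a nitrogen triple-bonded to a two-connected carbon.
The molecule carries 2 separate instances of a nitrile (-C#N) meeting every constraint; each maps to a distinct set of atoms, giving 2 matches.

2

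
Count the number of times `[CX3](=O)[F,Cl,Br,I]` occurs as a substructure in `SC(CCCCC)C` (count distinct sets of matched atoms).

[CX3](=O)[F,Cl,Br,I] is the SMARTS for an acyl halide: a carbonyl carbon bonded to a halogen.
No fragment in the molecule satisfies every constraint, giving 0 matches.

0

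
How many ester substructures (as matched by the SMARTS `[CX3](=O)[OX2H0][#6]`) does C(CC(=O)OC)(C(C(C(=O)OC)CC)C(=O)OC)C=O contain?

3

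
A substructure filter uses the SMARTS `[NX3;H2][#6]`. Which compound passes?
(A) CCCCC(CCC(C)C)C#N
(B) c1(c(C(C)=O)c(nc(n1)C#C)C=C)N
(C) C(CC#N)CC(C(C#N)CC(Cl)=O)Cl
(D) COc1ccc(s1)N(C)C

[NX3;H2][#6] describes a trivalent nitrogen with two H attached to carbon (a primary amine).
(A) has a nitrile (-C#N) but the nitrogen is NX1 (triple-bonded), not NX3 with two H.
(B) contains a primary amino group (-NH2), which satisfies every atom and bond constraint.
(C) has a nitrile (-C#N) but the nitrogen is NX1 (triple-bonded), not NX3 with two H.
(D) has a dimethylamino group (-N(CH3)2) but the nitrogen has H0, not H2.
So the answer is (B).

B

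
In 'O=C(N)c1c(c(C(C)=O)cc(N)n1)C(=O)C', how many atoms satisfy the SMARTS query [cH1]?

1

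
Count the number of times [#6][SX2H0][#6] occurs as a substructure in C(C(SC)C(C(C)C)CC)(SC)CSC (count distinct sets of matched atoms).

[#6][SX2H0][#6] is the SMARTS for a thioether: an aliphatic sulfur bridging two carbons with no H on the sulfur.
The molecule carries 3 separate instances of a methylthio ether (-SCH3) meeting every constraint; each maps to a distinct set of atoms, giving 3 matches.

3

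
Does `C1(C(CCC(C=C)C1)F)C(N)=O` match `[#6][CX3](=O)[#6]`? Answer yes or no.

No

The pattern [#6][CX3](=O)[#6] describes a carbonyl carbon (no H) flanked by two carbons — a ketone.
The closest candidate here is a primary amide (-C(=O)NH2), but one neighbour of the carbonyl carbon is N, not C. No other fragment satisfies the full query, so there is no match.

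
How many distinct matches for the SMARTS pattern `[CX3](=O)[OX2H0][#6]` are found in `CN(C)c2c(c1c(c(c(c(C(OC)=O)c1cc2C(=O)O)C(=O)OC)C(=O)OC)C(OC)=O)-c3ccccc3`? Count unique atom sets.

4

[CX3](=O)[OX2H0][#6] is the SMARTS for an ester: a carbonyl carbon bonded to an oxygen that is itself bonded to carbon (no H on that O).
The molecule carries 4 separate instances of a methyl-ester group (-C(=O)OCH3) meeting every constraint; each maps to a distinct set of atoms, giving 4 matches.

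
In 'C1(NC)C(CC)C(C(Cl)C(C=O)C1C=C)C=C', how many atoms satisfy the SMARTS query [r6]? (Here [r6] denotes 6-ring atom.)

The query [r6] means: r6 matches atoms in a six-membered ring.
Check the 17 heavy atoms by environment: 6× C (in 6-ring) → match; 8× C (acyclic) → no; 1× N (acyclic) → no; 1× Cl (acyclic) → no; 1× O (acyclic) → no.
That gives 6 matching atoms.

6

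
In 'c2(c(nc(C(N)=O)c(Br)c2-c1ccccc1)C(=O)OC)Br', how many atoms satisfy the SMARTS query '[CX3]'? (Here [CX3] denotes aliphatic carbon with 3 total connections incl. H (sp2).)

2

Check the 21 heavy atoms by environment: 1× n (aromatic, X2) → no; 11× c (aromatic, X3) → no; 2× C (X3) → match; 2× O (X1) → no; 1× O (X2) → no; 1× C (X4) → no; 2× Br (X1) → no; 1× N (X3) → no.
That gives 2 matching atoms.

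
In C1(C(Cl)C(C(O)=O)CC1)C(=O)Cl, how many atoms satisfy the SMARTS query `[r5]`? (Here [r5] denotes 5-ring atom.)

The query [r5] means: r5 matches atoms in a five-membered ring.
Check the 12 heavy atoms by environment: 5× C (in 5-ring) → match; 2× C (acyclic) → no; 3× O (acyclic) → no; 2× Cl (acyclic) → no.
That gives 5 matching atoms.

5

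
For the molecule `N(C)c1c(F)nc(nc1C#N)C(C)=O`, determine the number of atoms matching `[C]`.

Check the 14 heavy atoms by environment: 2× n (aromatic) → no; 4× c (aromatic) → no; 4× C → match; 2× N → no; 1× O → no; 1× F → no.
That gives 4 matching atoms.

4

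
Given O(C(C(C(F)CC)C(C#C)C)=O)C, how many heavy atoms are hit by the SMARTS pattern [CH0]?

2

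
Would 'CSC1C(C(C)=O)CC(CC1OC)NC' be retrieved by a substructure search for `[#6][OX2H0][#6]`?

Yes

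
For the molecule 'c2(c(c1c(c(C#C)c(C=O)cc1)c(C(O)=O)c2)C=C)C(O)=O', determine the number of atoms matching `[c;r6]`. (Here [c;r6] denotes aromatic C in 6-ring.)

The query [c;r6] means: aromatic carbon that belongs to a six-membered ring.
Check the 22 heavy atoms by environment: 10× c (aromatic, in 6-ring) → match; 7× C (acyclic) → no; 5× O (acyclic) → no.
That gives 10 matching atoms.

10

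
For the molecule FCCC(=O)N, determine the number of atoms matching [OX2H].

Check the 6 heavy atoms by environment: 2× C (H2, X4) → no; 1× F (H0, X1) → no; 1× C (H0, X3) → no; 1× O (H0, X1) → no; 1× N (H2, X3) → no.
No environment satisfies the query, so 0 matching atoms.

0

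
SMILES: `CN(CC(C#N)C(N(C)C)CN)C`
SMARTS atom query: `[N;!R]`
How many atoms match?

The query [N;!R] means: aliphatic nitrogen not in a ring.
Check the 13 heavy atoms by environment: 9× C (acyclic) → no; 4× N (acyclic) → match.
That gives 4 matching atoms.

4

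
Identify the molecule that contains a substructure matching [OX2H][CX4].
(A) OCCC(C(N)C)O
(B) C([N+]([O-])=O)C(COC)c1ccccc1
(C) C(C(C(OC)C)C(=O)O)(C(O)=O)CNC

[OX2H][CX4] describes a hydroxyl oxygen bound to an sp3 (X4) carbon (an aliphatic alcohol).
(A) contains a hydroxyl group (-OH), which satisfies every atom and bond constraint.
(B) has a methoxy ether (-OCH3) but the oxygen has H0 (ether), not H1.
(C) has a carboxylic acid group (-C(=O)OH) but the -OH is on a CX3 carbonyl carbon, not a CX4 carbon.
So the answer is (A).

A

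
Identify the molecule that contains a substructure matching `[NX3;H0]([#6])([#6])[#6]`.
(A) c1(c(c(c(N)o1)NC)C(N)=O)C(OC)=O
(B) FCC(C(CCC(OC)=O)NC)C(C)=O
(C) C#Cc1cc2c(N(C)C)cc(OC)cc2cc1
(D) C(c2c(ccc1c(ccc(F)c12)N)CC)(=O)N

[NX3;H0]([#6])([#6])[#6] describes a trivalent nitrogen with no H, bonded to three carbons (a tertiary amine).
(A) has an N-methylamino group (-NHCH3) but the nitrogen still has one H (H1), not H0.
(B) has an N-methylamino group (-NHCH3) but the nitrogen still has one H (H1), not H0.
(C) contains a dimethylamino group (-N(CH3)2), which satisfies every atom and bond constraint.
(D) has a primary amino group (-NH2) but the nitrogen has H2, not H0 with three carbons.
So the answer is (C).

C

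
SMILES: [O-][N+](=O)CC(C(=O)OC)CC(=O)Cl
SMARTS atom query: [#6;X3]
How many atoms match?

2

Check the 13 heavy atoms by environment: 4× C (X4) → no; 1× N (charge +1, X3) → no; 1× O (charge -1, X1) → no; 3× O (X1) → no; 2× C (X3) → match; 1× O (X2) → no; 1× Cl (X1) → no.
That gives 2 matching atoms.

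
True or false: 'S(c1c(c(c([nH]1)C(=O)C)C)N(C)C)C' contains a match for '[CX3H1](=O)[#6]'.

False

The pattern [CX3H1](=O)[#6] describes an sp2 carbon with one H, double-bonded to O and single-bonded to carbon — an aldehyde.
The closest candidate here is an acetyl/ketone group (-C(=O)CH3), but the carbonyl carbon has H0 (two carbon neighbours), not H1. No other fragment satisfies the full query, so there is no match.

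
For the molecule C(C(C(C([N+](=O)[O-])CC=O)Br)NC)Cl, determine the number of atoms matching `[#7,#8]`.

5

The query [#7,#8] means: nitrogen or oxygen (comma = OR).
Check the 14 heavy atoms by environment: 7× C → no; 1× N (charge +1) → match; 1× O (charge -1) → match; 2× O → match; 1× N → match; 1× Cl → no; 1× Br → no.
Summing the matching environments: 1 + 1 + 2 + 1 = 5 matching atoms.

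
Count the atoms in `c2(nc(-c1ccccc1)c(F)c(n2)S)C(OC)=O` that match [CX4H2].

The query [CX4H2] means: sp3 carbon (X4) with exactly two hydrogens.
Check the 18 heavy atoms by environment: 2× n (aromatic, H0, X2) → no; 5× c (aromatic, H0, X3) → no; 1× C (H0, X3) → no; 1× O (H0, X1) → no; 1× O (H0, X2) → no; 1× C (H3, X4) → no; 1× F (H0, X1) → no; 1× S (H1, X2) → no; 5× c (aromatic, H1, X3) → no.
No environment satisfies the query, so 0 matching atoms.

0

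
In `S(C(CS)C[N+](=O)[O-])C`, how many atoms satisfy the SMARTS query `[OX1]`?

2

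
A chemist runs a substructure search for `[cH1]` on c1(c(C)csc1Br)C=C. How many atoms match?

1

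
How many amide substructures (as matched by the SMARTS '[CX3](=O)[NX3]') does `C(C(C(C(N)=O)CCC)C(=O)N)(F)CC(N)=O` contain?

[CX3](=O)[NX3] is the SMARTS for an amide: a carbonyl carbon bonded to a trivalent nitrogen.
The molecule carries 3 separate instances of a primary amide (-C(=O)NH2) meeting every constraint; each maps to a distinct set of atoms, giving 3 matches.

3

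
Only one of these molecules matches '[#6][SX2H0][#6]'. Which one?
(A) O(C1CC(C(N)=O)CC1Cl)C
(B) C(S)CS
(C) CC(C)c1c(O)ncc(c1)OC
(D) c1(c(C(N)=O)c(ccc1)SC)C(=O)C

[#6][SX2H0][#6] describes an aliphatic sulfur bridging two carbons with no H on the sulfur (a thioether).
(A) has a methoxy ether (-OCH3) but the bridging atom is O, not S.
(B) has a thiol (-SH) but the sulfur has H1, not H0 bridging two carbons.
(C) has a methoxy ether (-OCH3) but the bridging atom is O, not S.
(D) contains a methylthio ether (-SCH3), which satisfies every atom and bond constraint.
So the answer is (D).

D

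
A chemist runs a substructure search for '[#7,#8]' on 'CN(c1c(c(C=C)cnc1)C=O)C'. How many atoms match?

Check the 13 heavy atoms by environment: 1× n (aromatic) → match; 5× c (aromatic) → no; 5× C → no; 1× O → match; 1× N → match.
Summing the matching environments: 1 + 1 + 1 = 3 matching atoms.

3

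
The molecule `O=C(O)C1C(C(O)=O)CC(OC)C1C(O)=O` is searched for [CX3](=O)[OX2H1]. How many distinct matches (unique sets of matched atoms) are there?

[CX3](=O)[OX2H1] is the SMARTS for a carboxylic acid: an sp2 carbon double-bonded to O and single-bonded to an -OH oxygen.
The molecule carries 3 separate instances of a carboxylic acid group (-C(=O)OH) meeting every constraint; each maps to a distinct set of atoms, giving 3 matches.

3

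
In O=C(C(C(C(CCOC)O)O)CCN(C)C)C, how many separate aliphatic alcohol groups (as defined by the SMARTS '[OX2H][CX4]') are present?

2

[OX2H][CX4] is the SMARTS for an aliphatic alcohol: a hydroxyl oxygen bound to an sp3 (X4) carbon.
The molecule carries 2 separate instances of a hydroxyl group (-OH) meeting every constraint; each maps to a distinct set of atoms, giving 2 matches.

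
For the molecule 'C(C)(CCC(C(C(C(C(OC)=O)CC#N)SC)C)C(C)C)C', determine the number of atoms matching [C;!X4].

2

The query [C;!X4] means: aliphatic carbon that does not have four total connections.
Check the 22 heavy atoms by environment: 16× C (X4) → no; 1× S (X2) → no; 1× C (X2) → match; 1× N (X1) → no; 1× C (X3) → match; 1× O (X1) → no; 1× O (X2) → no.
Summing the matching environments: 1 + 1 = 2 matching atoms.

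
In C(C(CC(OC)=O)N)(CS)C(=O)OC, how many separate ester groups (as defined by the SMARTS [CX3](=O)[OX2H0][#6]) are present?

[CX3](=O)[OX2H0][#6] is the SMARTS for an ester: a carbonyl carbon bonded to an oxygen that is itself bonded to carbon (no H on that O).
The molecule carries 2 separate instances of a methyl-ester group (-C(=O)OCH3) meeting every constraint; each maps to a distinct set of atoms, giving 2 matches.

2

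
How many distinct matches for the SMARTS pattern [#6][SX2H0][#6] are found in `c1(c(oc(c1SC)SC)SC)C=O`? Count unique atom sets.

3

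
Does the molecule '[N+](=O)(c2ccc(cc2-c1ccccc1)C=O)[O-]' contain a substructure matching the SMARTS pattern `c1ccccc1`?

Yes

The pattern c1ccccc1 describes six aromatic carbons in a ring — a benzene ring.
The molecule carries a phenyl ring, whose atoms satisfy every constraint of the query, so the pattern matches.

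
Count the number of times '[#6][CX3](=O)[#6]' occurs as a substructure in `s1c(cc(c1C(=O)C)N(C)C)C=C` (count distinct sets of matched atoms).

1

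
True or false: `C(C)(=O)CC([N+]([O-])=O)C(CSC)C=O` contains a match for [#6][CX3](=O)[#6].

True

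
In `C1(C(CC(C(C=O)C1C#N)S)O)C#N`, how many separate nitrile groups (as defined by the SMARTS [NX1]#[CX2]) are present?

2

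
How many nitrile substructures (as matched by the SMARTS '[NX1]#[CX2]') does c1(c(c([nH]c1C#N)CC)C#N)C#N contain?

3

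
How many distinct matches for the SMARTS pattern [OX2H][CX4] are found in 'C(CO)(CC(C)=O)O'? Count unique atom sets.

2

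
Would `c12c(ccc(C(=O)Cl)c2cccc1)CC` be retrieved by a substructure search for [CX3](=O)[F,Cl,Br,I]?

Yes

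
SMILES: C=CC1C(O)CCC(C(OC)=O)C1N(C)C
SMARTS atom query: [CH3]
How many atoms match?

3

The query [CH3] means: aliphatic carbon with exactly three hydrogens.
Check the 16 heavy atoms by environment: 5× C (H1) → no; 3× C (H2) → no; 1× C (H0) → no; 2× O (H0) → no; 3× C (H3) → match; 1× O (H1) → no; 1× N (H0) → no.
That gives 3 matching atoms.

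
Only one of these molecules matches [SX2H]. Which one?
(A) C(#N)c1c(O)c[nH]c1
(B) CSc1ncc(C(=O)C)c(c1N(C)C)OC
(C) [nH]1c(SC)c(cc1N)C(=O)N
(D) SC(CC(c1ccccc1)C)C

D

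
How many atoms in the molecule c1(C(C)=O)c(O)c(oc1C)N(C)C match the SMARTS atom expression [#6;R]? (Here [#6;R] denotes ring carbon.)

4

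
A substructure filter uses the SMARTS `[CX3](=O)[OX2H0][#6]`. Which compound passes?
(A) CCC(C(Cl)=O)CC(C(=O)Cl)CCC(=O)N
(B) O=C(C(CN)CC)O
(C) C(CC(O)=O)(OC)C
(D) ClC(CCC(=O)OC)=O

D

[CX3](=O)[OX2H0][#6] describes a carbonyl carbon bonded to an oxygen that is itself bonded to carbon (no H on that O) (an ester).
(A) has a primary amide (-C(=O)NH2) but the carbonyl is bonded to N, not to an O-C linkage.
(B) has a carboxylic acid group (-C(=O)OH) but the singly-bonded O carries H (OX2H1, not H0).
(C) has a methoxy ether (-OCH3) but the ether oxygen is not adjacent to a C=O carbon.
(D) contains a methyl-ester group (-C(=O)OCH3), which satisfies every atom and bond constraint.
So the answer is (D).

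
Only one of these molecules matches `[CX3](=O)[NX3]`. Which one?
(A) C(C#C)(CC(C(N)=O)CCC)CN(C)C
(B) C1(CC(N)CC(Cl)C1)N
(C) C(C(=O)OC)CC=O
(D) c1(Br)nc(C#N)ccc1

[CX3](=O)[NX3] describes a carbonyl carbon bonded to a trivalent nitrogen (an amide).
(A) contains a primary amide (-C(=O)NH2), which satisfies every atom and bond constraint.
(B) has a primary amino group (-NH2) but the -NH2 is not attached to a carbonyl carbon.
(C) has a methyl-ester group (-C(=O)OCH3) but the carbonyl is bonded to O, not to an NX3 nitrogen.
(D) has a nitrile (-C#N) but the nitrile N is NX1 (triple-bonded), not NX3.
So the answer is (A).

A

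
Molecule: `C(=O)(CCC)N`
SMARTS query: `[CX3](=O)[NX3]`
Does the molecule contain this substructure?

The pattern [CX3](=O)[NX3] describes a carbonyl carbon bonded to a trivalent nitrogen — an amide.
The molecule carries a primary amide (-C(=O)NH2), whose atoms satisfy every constraint of the query, so the pattern matches.

Yes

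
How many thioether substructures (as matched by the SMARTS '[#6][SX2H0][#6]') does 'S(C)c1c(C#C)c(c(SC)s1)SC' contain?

3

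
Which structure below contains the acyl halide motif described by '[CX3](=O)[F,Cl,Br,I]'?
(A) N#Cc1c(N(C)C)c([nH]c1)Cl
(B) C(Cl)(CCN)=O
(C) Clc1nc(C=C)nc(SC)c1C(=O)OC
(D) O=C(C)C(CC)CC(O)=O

B

[CX3](=O)[F,Cl,Br,I] describes a carbonyl carbon bonded to a halogen (an acyl halide).
(A) has a chloro substituent but the Cl is not on a carbonyl carbon.
(B) contains an acyl chloride (-C(=O)Cl), which satisfies every atom and bond constraint.
(C) has a methyl-ester group (-C(=O)OCH3) but the carbonyl is bonded to -O-C, not to a halogen.
(D) has a carboxylic acid group (-C(=O)OH) but the carbonyl is bonded to -OH, not to a halogen.
So the answer is (B).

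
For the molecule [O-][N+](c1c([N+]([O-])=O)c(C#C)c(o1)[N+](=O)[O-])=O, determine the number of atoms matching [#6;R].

4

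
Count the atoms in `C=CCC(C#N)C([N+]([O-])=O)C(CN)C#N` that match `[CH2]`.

3

The query [CH2] means: aliphatic carbon with exactly two hydrogens.
Check the 15 heavy atoms by environment: 3× C (H2) → match; 4× C (H1) → no; 1× N (H2) → no; 2× C (H0) → no; 2× N (H0) → no; 1× N (charge +1, H0) → no; 1× O (charge -1, H0) → no; 1× O (H0) → no.
That gives 3 matching atoms.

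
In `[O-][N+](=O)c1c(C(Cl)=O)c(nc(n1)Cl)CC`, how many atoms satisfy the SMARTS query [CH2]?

Check the 15 heavy atoms by environment: 2× n (aromatic, H0) → no; 4× c (aromatic, H0) → no; 1× C (H0) → no; 2× O (H0) → no; 2× Cl (H0) → no; 1× N (charge +1, H0) → no; 1× O (charge -1, H0) → no; 1× C (H2) → match; 1× C (H3) → no.
That gives 1 matching atom.

1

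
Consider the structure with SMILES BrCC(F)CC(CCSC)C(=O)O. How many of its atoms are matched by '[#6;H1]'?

2

The query [#6;H1] means: any carbon bearing exactly one hydrogen.
Check the 13 heavy atoms by environment: 4× C (H2) → no; 2× C (H1) → match; 1× Br (H0) → no; 1× S (H0) → no; 1× C (H3) → no; 1× F (H0) → no; 1× C (H0) → no; 1× O (H0) → no; 1× O (H1) → no.
That gives 2 matching atoms.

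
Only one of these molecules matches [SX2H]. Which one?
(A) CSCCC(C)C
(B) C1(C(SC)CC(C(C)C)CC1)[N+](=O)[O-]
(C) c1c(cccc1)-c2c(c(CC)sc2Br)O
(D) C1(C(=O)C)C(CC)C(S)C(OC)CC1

[SX2H] describes an aliphatic sulfur with two connections, one being H (a thiol).
(A) has a methylthio ether (-SCH3) but the sulfur has H0 (bonded to two carbons), not H1.
(B) has a methylthio ether (-SCH3) but the sulfur has H0 (bonded to two carbons), not H1.
(C) has a hydroxyl group (-OH) but it is an -OH, not an -SH.
(D) contains a thiol (-SH), which satisfies every atom and bond constraint.
So the answer is (D).

D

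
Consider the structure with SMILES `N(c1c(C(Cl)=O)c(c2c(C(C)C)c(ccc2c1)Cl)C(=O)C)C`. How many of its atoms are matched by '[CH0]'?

Check the 22 heavy atoms by environment: 7× c (aromatic, H0) → no; 3× c (aromatic, H1) → no; 1× N (H1) → no; 4× C (H3) → no; 2× C (H0) → match; 2× O (H0) → no; 2× Cl (H0) → no; 1× C (H1) → no.
That gives 2 matching atoms.

2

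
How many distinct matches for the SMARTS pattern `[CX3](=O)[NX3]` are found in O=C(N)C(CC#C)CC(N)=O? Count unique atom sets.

2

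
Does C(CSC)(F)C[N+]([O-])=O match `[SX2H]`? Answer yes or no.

No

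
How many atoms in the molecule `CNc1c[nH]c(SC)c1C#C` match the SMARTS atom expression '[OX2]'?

0

The query [OX2] means: aliphatic oxygen with two total connections — ether, hydroxyl, or ester single-bond O.
Check the 11 heavy atoms by environment: 1× n (aromatic, X3) → no; 4× c (aromatic, X3) → no; 2× C (X2) → no; 1× S (X2) → no; 2× C (X4) → no; 1× N (X3) → no.
No environment satisfies the query, so 0 matching atoms.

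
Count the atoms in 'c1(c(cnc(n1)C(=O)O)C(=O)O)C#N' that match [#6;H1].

Check the 14 heavy atoms by environment: 2× n (aromatic, H0) → no; 3× c (aromatic, H0) → no; 1× c (aromatic, H1) → match; 3× C (H0) → no; 2× O (H0) → no; 2× O (H1) → no; 1× N (H0) → no.
That gives 1 matching atom.

1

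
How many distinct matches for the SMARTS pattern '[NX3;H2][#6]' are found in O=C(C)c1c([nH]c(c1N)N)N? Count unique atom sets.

[NX3;H2][#6] is the SMARTS for a primary amine: a trivalent nitrogen with two H attached to carbon.
The molecule carries 3 separate instances of a primary amino group (-NH2) meeting every constraint; each maps to a distinct set of atoms, giving 3 matches.

3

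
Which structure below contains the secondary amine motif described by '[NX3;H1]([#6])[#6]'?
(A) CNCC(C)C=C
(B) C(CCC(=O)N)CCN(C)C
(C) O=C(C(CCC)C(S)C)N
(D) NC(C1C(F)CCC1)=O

A

[NX3;H1]([#6])[#6] describes a trivalent nitrogen with one H, bonded to two carbons (a secondary amine).
(A) contains an N-methylamino group (-NHCH3), which satisfies every atom and bond constraint.
(B) has a primary amide (-C(=O)NH2) but the -C(=O)NH2 nitrogen has H2, not H1.
(C) has a primary amide (-C(=O)NH2) but the -C(=O)NH2 nitrogen has H2, not H1.
(D) has a primary amide (-C(=O)NH2) but the -C(=O)NH2 nitrogen has H2, not H1.
So the answer is (A).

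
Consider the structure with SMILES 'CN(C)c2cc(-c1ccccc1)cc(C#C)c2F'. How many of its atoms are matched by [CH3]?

2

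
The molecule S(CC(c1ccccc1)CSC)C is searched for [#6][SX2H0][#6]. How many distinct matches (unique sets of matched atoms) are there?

[#6][SX2H0][#6] is the SMARTS for a thioether: an aliphatic sulfur bridging two carbons with no H on the sulfur.
The molecule carries 2 separate instances of a methylthio ether (-SCH3) meeting every constraint; each maps to a distinct set of atoms, giving 2 matches.

2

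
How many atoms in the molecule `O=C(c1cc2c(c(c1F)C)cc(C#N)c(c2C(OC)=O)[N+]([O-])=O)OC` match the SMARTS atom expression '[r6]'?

10

The query [r6] means: r6 matches atoms in a six-membered ring.
Check the 25 heavy atoms by environment: 10× c (aromatic, in 6-ring) → match; 6× C (acyclic) → no; 5× O (acyclic) → no; 1× N (charge +1, acyclic) → no; 1× O (charge -1, acyclic) → no; 1× F (acyclic) → no; 1× N (acyclic) → no.
That gives 10 matching atoms.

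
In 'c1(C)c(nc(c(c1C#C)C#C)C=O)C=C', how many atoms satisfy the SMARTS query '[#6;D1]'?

4

The query [#6;D1] means: carbon bonded to exactly one heavy atom.
Check the 15 heavy atoms by environment: 1× n (aromatic, D2) → no; 5× c (aromatic, D3) → no; 4× C (D2) → no; 4× C (D1) → match; 1× O (D1) → no.
That gives 4 matching atoms.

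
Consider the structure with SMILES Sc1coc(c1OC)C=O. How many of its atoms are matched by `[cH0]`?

Check the 10 heavy atoms by environment: 1× o (aromatic, H0) → no; 3× c (aromatic, H0) → match; 1× c (aromatic, H1) → no; 1× S (H1) → no; 2× O (H0) → no; 1× C (H3) → no; 1× C (H1) → no.
That gives 3 matching atoms.

3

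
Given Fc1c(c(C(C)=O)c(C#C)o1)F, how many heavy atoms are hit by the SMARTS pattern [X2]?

Check the 12 heavy atoms by environment: 1× o (aromatic, X2) → match; 4× c (aromatic, X3) → no; 2× F (X1) → no; 2× C (X2) → match; 1× C (X3) → no; 1× O (X1) → no; 1× C (X4) → no.
Summing the matching environments: 1 + 2 = 3 matching atoms.

3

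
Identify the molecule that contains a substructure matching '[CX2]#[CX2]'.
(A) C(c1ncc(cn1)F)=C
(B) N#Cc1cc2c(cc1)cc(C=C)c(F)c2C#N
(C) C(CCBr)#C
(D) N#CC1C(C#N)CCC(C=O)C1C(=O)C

C

[CX2]#[CX2] describes a carbon-carbon triple bond (an alkyne).
(A) has a vinyl group (-CH=CH2) but the C=C is a double bond; both carbons are CX3, not CX2.
(B) has a nitrile (-C#N) but the triple bond is C#N, not C#C.
(C) contains an ethynyl group (-C#CH), which satisfies every atom and bond constraint.
(D) has a nitrile (-C#N) but the triple bond is C#N, not C#C.
So the answer is (C).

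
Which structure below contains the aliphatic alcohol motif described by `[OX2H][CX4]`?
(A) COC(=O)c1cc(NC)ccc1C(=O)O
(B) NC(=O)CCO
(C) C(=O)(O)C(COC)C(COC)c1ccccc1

B

[OX2H][CX4] describes a hydroxyl oxygen bound to an sp3 (X4) carbon (an aliphatic alcohol).
(A) has a carboxylic acid group (-C(=O)OH) but the -OH is on a CX3 carbonyl carbon, not a CX4 carbon.
(B) contains a hydroxyl group (-OH), which satisfies every atom and bond constraint.
(C) has a methoxy ether (-OCH3) but the oxygen has H0 (ether), not H1.
So the answer is (B).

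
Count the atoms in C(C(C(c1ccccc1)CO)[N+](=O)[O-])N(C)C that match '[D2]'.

7

The query [D2] means: atom with exactly two heavy-atom neighbours.
Check the 17 heavy atoms by environment: 2× C (D2) → match; 2× C (D3) → no; 2× O (D1) → no; 1× c (aromatic, D3) → no; 5× c (aromatic, D2) → match; 1× N (D3) → no; 2× C (D1) → no; 1× N (charge +1, D3) → no; 1× O (charge -1, D1) → no.
Summing the matching environments: 2 + 5 = 7 matching atoms.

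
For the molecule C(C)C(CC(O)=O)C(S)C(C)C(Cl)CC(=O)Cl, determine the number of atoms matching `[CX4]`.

Check the 17 heavy atoms by environment: 9× C (X4) → match; 2× Cl (X1) → no; 2× C (X3) → no; 2× O (X1) → no; 1× O (X2) → no; 1× S (X2) → no.
That gives 9 matching atoms.

9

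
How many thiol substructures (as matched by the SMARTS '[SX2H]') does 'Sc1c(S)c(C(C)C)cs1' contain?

2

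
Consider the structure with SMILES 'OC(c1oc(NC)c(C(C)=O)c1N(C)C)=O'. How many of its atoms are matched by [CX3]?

2

The query [CX3] means: C with X3: aliphatic carbon with exactly 3 total connections.
Check the 16 heavy atoms by environment: 1× o (aromatic, X2) → no; 4× c (aromatic, X3) → no; 2× C (X3) → match; 2× O (X1) → no; 1× O (X2) → no; 2× N (X3) → no; 4× C (X4) → no.
That gives 2 matching atoms.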